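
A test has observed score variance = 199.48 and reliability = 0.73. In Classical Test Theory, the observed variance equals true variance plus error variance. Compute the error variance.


var_true = rxx * var_obs = 0.73 * 199.48 = 145.6204
var_error = var_obs - var_true
var_error = 199.48 - 145.6204
var_error = 53.8596

53.8596


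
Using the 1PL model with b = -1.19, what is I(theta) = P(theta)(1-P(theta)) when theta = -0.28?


P = 1/(1+exp(-(-0.28--1.19))) = 0.713
I = P*(1-P) = 0.713 * 0.287
I = 0.2046

0.2046


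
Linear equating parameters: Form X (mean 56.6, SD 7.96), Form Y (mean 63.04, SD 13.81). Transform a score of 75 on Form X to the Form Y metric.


slope = SD_Y / SD_X = 13.81 / 7.96 ~ 1.7349
intercept = mean_Y - slope * mean_X = 63.04 - (13.81 / 7.96) * 56.6 ~ -35.1567
Y = slope * X + intercept. To avoid rounding drift from the rounded slope/intercept, evaluate the equivalent form Y = mean_Y + SD_Y * (X - mean_X) / SD_X at full precision:
Y = 63.04 + 13.81 * (75 - 56.6) / 7.96
Y = 63.04 + 13.81 * 18.4 / 7.96
Y = 63.04 + 254.104 / 7.96
Y = 63.04 + 31.9226
Y = 94.9626

94.9626


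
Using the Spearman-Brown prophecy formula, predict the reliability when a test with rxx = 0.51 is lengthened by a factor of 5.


r_new = (n * rxx) / (1 + (n-1) * rxx)
r_new = (5 * 0.51) / (1 + 4 * 0.51)
r_new = 2.55 / 3.04
r_new = 0.8388

0.8388


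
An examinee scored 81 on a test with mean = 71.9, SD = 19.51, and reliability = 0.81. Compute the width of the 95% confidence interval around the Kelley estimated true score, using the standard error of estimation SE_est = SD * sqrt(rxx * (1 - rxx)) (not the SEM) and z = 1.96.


True score estimate = 0.81*81 + 0.19*71.9 = 79.271
SE_est = SD * sqrt(rxx * (1 - rxx)) = 19.51 * sqrt(0.81 * 0.19) = 19.51 * sqrt(0.1539) = 7.653791
CI = T_est +/- z * SE_est, so width = 2 * z * SE_est = 2 * 1.96 * 7.653791
Width = 30.0029

30.0029


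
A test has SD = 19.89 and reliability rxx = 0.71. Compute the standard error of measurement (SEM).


SEM = SD * sqrt(1 - rxx)
SEM = 19.89 * sqrt(1 - 0.71)
SEM = 19.89 * sqrt(0.29) = 19.89 * 0.538516
SEM = 10.7111

10.7111


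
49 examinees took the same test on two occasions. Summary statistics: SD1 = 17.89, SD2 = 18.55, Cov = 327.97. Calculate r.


r = cov(X,Y) / (SD_X * SD_Y)
r = 327.97 / (17.89 * 18.55)
r = 327.97 / 331.8595
r = 0.9883

0.9883


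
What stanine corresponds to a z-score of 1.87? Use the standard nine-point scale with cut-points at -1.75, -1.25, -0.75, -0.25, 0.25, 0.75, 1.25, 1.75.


Stanine boundaries: [-1.75, -1.25, -0.75, -0.25, 0.25, 0.75, 1.25, 1.75]
z = 1.87
Check each boundary:
  z >= -1.75 -> could be stanine 2
  z >= -1.25 -> could be stanine 3
  z >= -0.75 -> could be stanine 4
  z >= -0.25 -> could be stanine 5
  z >= 0.25 -> could be stanine 6
  z >= 0.75 -> could be stanine 7
  z >= 1.25 -> could be stanine 8
  z >= 1.75 -> could be stanine 9
Highest qualifying boundary gives stanine = 9

9


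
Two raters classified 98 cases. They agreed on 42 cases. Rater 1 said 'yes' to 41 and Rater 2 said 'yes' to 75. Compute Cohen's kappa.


P_o = 42/98 = 0.428571
P_e = (41*75 + 57*23) / 9604 = 0.456685
kappa = (P_o - P_e) / (1 - P_e)
kappa = (0.428571 - 0.456685) / (1 - 0.456685)
kappa = -0.0517

-0.0517


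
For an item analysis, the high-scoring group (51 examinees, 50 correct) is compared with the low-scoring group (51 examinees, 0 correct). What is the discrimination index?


p_upper = 50/51 = 0.9804
p_lower = 0/51 = 0.0
D = 0.9804 - 0.0 = 0.9804

0.9804


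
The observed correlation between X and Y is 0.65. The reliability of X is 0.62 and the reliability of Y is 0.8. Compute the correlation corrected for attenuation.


r_corrected = rxy / sqrt(rxx * ryy)
= 0.65 / sqrt(0.62 * 0.8)
= 0.65 / sqrt(0.496)
= 0.65 / 0.704273
r_corrected = 0.9229

0.9229


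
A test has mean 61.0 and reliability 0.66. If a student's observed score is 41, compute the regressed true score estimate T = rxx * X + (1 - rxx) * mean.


T_est = rxx * X + (1 - rxx) * mean
T_est = 0.66 * 41 + 0.34 * 61.0
T_est = 27.06 + 20.74
T_est = 47.8

47.8


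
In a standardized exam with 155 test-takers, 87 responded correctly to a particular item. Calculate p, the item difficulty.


Item difficulty p = number correct / total examinees
p = 87 / 155
p = 0.5613

0.5613


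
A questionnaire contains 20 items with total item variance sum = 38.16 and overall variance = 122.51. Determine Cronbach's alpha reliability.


alpha = (k/(k-1)) * (1 - sum(si^2)/s_total^2)
= (20/19) * (1 - 38.16/122.51)
alpha = 0.7248

0.7248


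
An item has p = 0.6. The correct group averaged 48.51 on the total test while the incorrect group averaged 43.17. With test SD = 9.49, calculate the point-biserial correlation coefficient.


q = 1 - p = 0.4
rpb = ((M1 - M0) / SD) * sqrt(p * q)
rpb = ((48.51 - 43.17) / 9.49) * sqrt(0.6 * 0.4)
rpb = 0.2757

0.2757


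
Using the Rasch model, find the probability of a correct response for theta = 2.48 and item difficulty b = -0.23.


theta - b = 2.48 - -0.23 = 2.71
exp(-(theta - b)) = exp(-2.71) = 0.0665
P = 1 / (1 + 0.0665)
P = 0.9376

0.9376


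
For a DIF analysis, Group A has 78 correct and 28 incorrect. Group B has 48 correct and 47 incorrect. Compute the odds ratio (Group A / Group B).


Odds_A = 78/28 = 2.7857
Odds_B = 48/47 = 1.0213
OR = Odds_A / Odds_B = 2.7857 / 1.0213
Exactly, OR = (78 * 47) / (28 * 48) = 3666 / 1344
OR = 2.7277

2.7277


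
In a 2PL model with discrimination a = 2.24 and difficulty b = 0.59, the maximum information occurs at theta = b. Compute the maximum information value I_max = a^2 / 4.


For 2PL, max info at theta = b = 0.59
I_max = a^2 / 4 = 2.24^2 / 4
= 5.0176 / 4
I_max = 1.2544

1.2544


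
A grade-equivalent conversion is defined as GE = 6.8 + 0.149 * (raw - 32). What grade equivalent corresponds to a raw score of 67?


raw - median = 67 - 32 = 35
slope * diff = 0.149 * 35 = 5.215
GE = 6.8 + 5.215
GE = 12.015

12.015


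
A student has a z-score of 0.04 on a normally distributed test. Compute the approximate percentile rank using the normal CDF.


CDF(z) = 0.5 * (1 + erf(z/sqrt(2)))
erf(0.0283) = 0.0319
CDF = 0.516
Percentile rank = 0.516 * 100 = 51.6

51.6


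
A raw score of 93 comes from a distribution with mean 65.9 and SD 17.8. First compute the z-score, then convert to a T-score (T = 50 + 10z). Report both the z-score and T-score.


z = (X - mean) / SD = (93 - 65.9) / 17.8
z = 27.1 / 17.8
z = 1.5225
T-score = T = 50 + 10z
Carry z at full precision (z = 27.1 / 17.8) into the conversion:
T-score = 50 + 10 * (27.1 / 17.8) = 50 + 271 / 17.8
T-score = 50 + 15.2247
T-score = 65.2247

65.2247


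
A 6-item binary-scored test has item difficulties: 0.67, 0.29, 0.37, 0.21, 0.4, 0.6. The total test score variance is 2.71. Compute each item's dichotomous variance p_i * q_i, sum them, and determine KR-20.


For each item, compute p_i * q_i:
  Item 1: 0.67 * 0.33 = 0.2211
  Item 2: 0.29 * 0.71 = 0.2059
  Item 3: 0.37 * 0.63 = 0.2331
  Item 4: 0.21 * 0.79 = 0.1659
  Item 5: 0.4 * 0.6 = 0.24
  Item 6: 0.6 * 0.4 = 0.24
Sum(p_i * q_i) = 0.2211 + 0.2059 + 0.2331 + 0.1659 + 0.24 + 0.24 = 1.306
KR-20 = (k/(k-1)) * (1 - Sum(p_i*q_i) / Var_total)
= (6/5) * (1 - 1.306/2.71)
= 1.2 * 0.5181
KR-20 = 0.6217

0.6217


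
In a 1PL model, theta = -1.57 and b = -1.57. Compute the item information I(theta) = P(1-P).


P = 1/(1+exp(-(-1.57--1.57))) = 0.5
I = P*(1-P) = 0.5 * 0.5
I = 0.25

0.25


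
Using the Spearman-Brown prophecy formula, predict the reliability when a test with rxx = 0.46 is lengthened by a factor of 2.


r_new = (n * rxx) / (1 + (n-1) * rxx)
r_new = (2 * 0.46) / (1 + 1 * 0.46)
r_new = 0.92 / 1.46
r_new = 0.6301

0.6301


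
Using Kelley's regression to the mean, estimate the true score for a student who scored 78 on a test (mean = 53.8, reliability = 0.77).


T_est = rxx * X + (1 - rxx) * mean
T_est = 0.77 * 78 + 0.23 * 53.8
T_est = 60.06 + 12.374
T_est = 72.434

72.434


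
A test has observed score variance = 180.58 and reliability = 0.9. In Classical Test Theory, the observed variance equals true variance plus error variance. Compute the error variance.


var_true = rxx * var_obs = 0.9 * 180.58 = 162.522
var_error = var_obs - var_true
var_error = 180.58 - 162.522
var_error = 18.058

18.058


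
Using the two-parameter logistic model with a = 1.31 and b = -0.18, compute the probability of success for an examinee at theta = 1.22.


a*(theta - b) = 1.31 * (1.22 - -0.18) = 1.834
exp(-1.834) = 0.1598
P = 1 / (1 + 0.1598)
P = 0.8622

0.8622


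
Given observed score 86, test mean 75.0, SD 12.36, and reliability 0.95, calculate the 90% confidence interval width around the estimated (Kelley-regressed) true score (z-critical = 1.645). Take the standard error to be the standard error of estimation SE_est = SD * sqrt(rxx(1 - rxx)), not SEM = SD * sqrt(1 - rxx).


True score estimate = 0.95*86 + 0.05*75.0 = 85.45
SE_est = SD * sqrt(rxx * (1 - rxx)) = 12.36 * sqrt(0.95 * 0.05) = 12.36 * sqrt(0.0475) = 2.6938
CI = T_est +/- z * SE_est, so width = 2 * z * SE_est = 2 * 1.645 * 2.6938
Width = 8.8626

8.8626


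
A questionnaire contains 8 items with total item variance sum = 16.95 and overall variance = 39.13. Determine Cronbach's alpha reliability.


alpha = (k/(k-1)) * (1 - sum(si^2)/s_total^2)
= (8/7) * (1 - 16.95/39.13)
alpha = 0.6478

0.6478


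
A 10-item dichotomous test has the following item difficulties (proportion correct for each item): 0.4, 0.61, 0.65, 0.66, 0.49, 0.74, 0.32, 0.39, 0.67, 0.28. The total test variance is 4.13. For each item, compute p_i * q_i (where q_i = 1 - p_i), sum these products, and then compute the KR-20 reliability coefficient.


For each item, compute p_i * q_i:
  Item 1: 0.4 * 0.6 = 0.24
  Item 2: 0.61 * 0.39 = 0.2379
  Item 3: 0.65 * 0.35 = 0.2275
  Item 4: 0.66 * 0.34 = 0.2244
  Item 5: 0.49 * 0.51 = 0.2499
  Item 6: 0.74 * 0.26 = 0.1924
  Item 7: 0.32 * 0.68 = 0.2176
  Item 8: 0.39 * 0.61 = 0.2379
  Item 9: 0.67 * 0.33 = 0.2211
  Item 10: 0.28 * 0.72 = 0.2016
Sum(p_i * q_i) = 0.24 + 0.2379 + 0.2275 + 0.2244 + 0.2499 + 0.1924 + 0.2176 + 0.2379 + 0.2211 + 0.2016 = 2.2503
KR-20 = (k/(k-1)) * (1 - Sum(p_i*q_i) / Var_total)
= (10/9) * (1 - 2.2503/4.13)
= 1.1111 * 0.4551
KR-20 = 0.5057

0.5057


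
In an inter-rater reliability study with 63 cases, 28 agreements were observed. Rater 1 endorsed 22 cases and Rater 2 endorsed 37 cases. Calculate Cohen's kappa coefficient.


P_o = 28/63 = 0.444444
P_e = (22*37 + 41*26) / 3969 = 0.473671
kappa = (P_o - P_e) / (1 - P_e)
kappa = (0.444444 - 0.473671) / (1 - 0.473671)
kappa = -0.0555

-0.0555


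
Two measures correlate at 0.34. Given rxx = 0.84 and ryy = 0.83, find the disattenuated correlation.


r_corrected = rxy / sqrt(rxx * ryy)
= 0.34 / sqrt(0.84 * 0.83)
= 0.34 / sqrt(0.6972)
= 0.34 / 0.834985
r_corrected = 0.4072

0.4072


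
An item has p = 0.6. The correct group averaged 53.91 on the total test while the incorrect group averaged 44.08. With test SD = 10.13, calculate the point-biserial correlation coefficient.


q = 1 - p = 0.4
rpb = ((M1 - M0) / SD) * sqrt(p * q)
rpb = ((53.91 - 44.08) / 10.13) * sqrt(0.6 * 0.4)
rpb = 0.4754

0.4754


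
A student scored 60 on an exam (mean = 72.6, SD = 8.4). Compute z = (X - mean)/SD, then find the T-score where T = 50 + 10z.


z = (X - mean) / SD = (60 - 72.6) / 8.4
z = -12.6 / 8.4
z = -1.5
T-score = T = 50 + 10z
Carry z at full precision (z = -12.6 / 8.4) into the conversion:
T-score = 50 + 10 * (-12.6 / 8.4) = 50 + -126 / 8.4
T-score = 50 + -15.0
T-score = 35.0

35.0


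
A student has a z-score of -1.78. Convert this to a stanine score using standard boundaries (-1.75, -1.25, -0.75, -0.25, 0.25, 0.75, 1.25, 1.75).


Stanine boundaries: [-1.75, -1.25, -0.75, -0.25, 0.25, 0.75, 1.25, 1.75]
z = -1.78
Check each boundary:
  z < -1.75
  z < -1.25
  z < -0.75
  z < -0.25
  z < 0.25
  z < 0.75
  z < 1.25
  z < 1.75
Highest qualifying boundary gives stanine = 1

1


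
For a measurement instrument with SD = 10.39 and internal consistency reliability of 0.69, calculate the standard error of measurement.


SEM = SD * sqrt(1 - rxx)
SEM = 10.39 * sqrt(1 - 0.69)
SEM = 10.39 * sqrt(0.31) = 10.39 * 0.556776
SEM = 5.7849

5.7849


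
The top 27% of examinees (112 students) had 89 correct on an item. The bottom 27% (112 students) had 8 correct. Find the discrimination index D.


p_upper = 89/112 = 0.7946
p_lower = 8/112 = 0.0714
D = 0.7946 - 0.0714 = 0.7232

0.7232


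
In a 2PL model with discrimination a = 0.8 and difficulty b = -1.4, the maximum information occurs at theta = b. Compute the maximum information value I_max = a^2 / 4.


For 2PL, max info at theta = b = -1.4
I_max = a^2 / 4 = 0.8^2 / 4
= 0.64 / 4
I_max = 0.16

0.16


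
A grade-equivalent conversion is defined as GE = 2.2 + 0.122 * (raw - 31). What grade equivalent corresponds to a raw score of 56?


raw - median = 56 - 31 = 25
slope * diff = 0.122 * 25 = 3.05
GE = 2.2 + 3.05
GE = 5.25

5.25


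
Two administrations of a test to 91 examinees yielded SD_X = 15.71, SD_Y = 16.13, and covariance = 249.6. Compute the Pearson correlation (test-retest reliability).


r = cov(X,Y) / (SD_X * SD_Y)
r = 249.6 / (15.71 * 16.13)
r = 249.6 / 253.4023
r = 0.985

0.985


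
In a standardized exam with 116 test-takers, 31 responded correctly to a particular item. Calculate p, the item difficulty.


Item difficulty p = number correct / total examinees
p = 31 / 116
p = 0.2672

0.2672


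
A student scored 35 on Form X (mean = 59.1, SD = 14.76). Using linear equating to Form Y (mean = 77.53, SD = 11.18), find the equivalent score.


slope = SD_Y / SD_X = 11.18 / 14.76 ~ 0.7575
intercept = mean_Y - slope * mean_X = 77.53 - (11.18 / 14.76) * 59.1 ~ 32.7646
Y = slope * X + intercept. To avoid rounding drift from the rounded slope/intercept, evaluate the equivalent form Y = mean_Y + SD_Y * (X - mean_X) / SD_X at full precision:
Y = 77.53 + 11.18 * (35 - 59.1) / 14.76
Y = 77.53 - 11.18 * 24.1 / 14.76
Y = 77.53 - 269.438 / 14.76
Y = 77.53 - 18.2546
Y = 59.2754

59.2754


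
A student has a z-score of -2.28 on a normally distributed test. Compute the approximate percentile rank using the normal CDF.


CDF(z) = 0.5 * (1 + erf(z/sqrt(2)))
erf(-1.6122) = -0.9774
CDF = 0.0113
Percentile rank = 0.0113 * 100 = 1.13

1.13


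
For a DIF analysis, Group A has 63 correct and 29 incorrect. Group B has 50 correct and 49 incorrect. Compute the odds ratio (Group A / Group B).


Odds_A = 63/29 = 2.1724
Odds_B = 50/49 = 1.0204
OR = Odds_A / Odds_B = 2.1724 / 1.0204
Exactly, OR = (63 * 49) / (29 * 50) = 3087 / 1450
OR = 2.129

2.129


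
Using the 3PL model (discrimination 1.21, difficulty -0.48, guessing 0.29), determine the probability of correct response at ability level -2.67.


logit = 1.21*(-2.67 - -0.48) = -2.6499
P* = 1/(1 + exp(--2.6499)) = 0.066
P = 0.29 + (1 - 0.29) * 0.066
P = 0.3369

0.3369


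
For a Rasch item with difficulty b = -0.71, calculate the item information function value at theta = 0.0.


P = 1/(1+exp(-(0.0--0.71))) = 0.6704
I = P*(1-P) = 0.6704 * 0.3296
I = 0.221

0.221


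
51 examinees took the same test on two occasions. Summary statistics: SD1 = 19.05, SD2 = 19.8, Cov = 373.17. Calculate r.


r = cov(X,Y) / (SD_X * SD_Y)
r = 373.17 / (19.05 * 19.8)
r = 373.17 / 377.19
r = 0.9893

0.9893


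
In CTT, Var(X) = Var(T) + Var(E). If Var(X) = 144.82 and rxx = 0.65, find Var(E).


var_true = rxx * var_obs = 0.65 * 144.82 = 94.133
var_error = var_obs - var_true
var_error = 144.82 - 94.133
var_error = 50.687

50.687


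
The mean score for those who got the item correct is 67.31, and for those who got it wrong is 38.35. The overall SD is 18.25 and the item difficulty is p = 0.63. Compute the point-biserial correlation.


q = 1 - p = 0.37
rpb = ((M1 - M0) / SD) * sqrt(p * q)
rpb = ((67.31 - 38.35) / 18.25) * sqrt(0.63 * 0.37)
rpb = 0.7661

0.7661


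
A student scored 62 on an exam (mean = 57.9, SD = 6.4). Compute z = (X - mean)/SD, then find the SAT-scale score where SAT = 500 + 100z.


z = (X - mean) / SD = (62 - 57.9) / 6.4
z = 4.1 / 6.4
z = 0.6406
SAT-scale = SAT = 500 + 100z
Carry z at full precision (z = 4.1 / 6.4) into the conversion:
SAT-scale = 500 + 100 * (4.1 / 6.4) = 500 + 410 / 6.4
SAT-scale = 500 + 64.0625
SAT-scale = 564.0625

564.0625


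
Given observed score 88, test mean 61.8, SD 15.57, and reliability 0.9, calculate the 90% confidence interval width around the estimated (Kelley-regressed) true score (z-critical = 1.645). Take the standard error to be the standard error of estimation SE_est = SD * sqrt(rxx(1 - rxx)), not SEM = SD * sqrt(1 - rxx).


True score estimate = 0.9*88 + 0.1*61.8 = 85.38
SE_est = SD * sqrt(rxx * (1 - rxx)) = 15.57 * sqrt(0.9 * 0.1) = 15.57 * sqrt(0.09) = 4.671
CI = T_est +/- z * SE_est, so width = 2 * z * SE_est = 2 * 1.645 * 4.671
Width = 15.3676

15.3676


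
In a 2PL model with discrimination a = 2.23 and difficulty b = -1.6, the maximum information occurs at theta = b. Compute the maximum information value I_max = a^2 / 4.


For 2PL, max info at theta = b = -1.6
I_max = a^2 / 4 = 2.23^2 / 4
= 4.9729 / 4
I_max = 1.2432

1.2432


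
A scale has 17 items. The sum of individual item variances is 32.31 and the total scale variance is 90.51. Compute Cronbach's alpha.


alpha = (k/(k-1)) * (1 - sum(si^2)/s_total^2)
= (17/16) * (1 - 32.31/90.51)
alpha = 0.6832

0.6832


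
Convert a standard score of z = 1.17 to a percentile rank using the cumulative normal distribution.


CDF(z) = 0.5 * (1 + erf(z/sqrt(2)))
erf(0.8273) = 0.758
CDF = 0.879
Percentile rank = 0.879 * 100 = 87.9

87.9


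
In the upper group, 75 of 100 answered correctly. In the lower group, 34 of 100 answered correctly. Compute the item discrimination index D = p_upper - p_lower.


p_upper = 75/100 = 0.75
p_lower = 34/100 = 0.34
D = 0.75 - 0.34 = 0.41

0.41


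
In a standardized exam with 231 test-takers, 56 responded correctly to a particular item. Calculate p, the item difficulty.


Item difficulty p = number correct / total examinees
p = 56 / 231
p = 0.2424

0.2424


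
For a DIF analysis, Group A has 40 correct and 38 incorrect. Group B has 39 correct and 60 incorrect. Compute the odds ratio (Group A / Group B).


Odds_A = 40/38 = 1.0526
Odds_B = 39/60 = 0.65
OR = Odds_A / Odds_B = 1.0526 / 0.65
Exactly, OR = (40 * 60) / (38 * 39) = 2400 / 1482
OR = 1.6194

1.6194


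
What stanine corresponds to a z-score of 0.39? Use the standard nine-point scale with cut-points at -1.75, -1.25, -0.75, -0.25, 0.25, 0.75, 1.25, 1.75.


Stanine boundaries: [-1.75, -1.25, -0.75, -0.25, 0.25, 0.75, 1.25, 1.75]
z = 0.39
Check each boundary:
  z >= -1.75 -> could be stanine 2
  z >= -1.25 -> could be stanine 3
  z >= -0.75 -> could be stanine 4
  z >= -0.25 -> could be stanine 5
  z >= 0.25 -> could be stanine 6
  z < 0.75
  z < 1.25
  z < 1.75
Highest qualifying boundary gives stanine = 6

6


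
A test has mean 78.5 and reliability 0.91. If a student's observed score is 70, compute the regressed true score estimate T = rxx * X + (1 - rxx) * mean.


T_est = rxx * X + (1 - rxx) * mean
T_est = 0.91 * 70 + 0.09 * 78.5
T_est = 63.7 + 7.065
T_est = 70.765

70.765


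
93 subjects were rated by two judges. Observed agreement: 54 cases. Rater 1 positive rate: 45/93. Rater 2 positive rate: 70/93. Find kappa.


P_o = 54/93 = 0.580645
P_e = (45*70 + 48*23) / 8649 = 0.491849
kappa = (P_o - P_e) / (1 - P_e)
kappa = (0.580645 - 0.491849) / (1 - 0.491849)
kappa = 0.1747

0.1747


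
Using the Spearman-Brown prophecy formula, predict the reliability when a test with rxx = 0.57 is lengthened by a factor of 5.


r_new = (n * rxx) / (1 + (n-1) * rxx)
r_new = (5 * 0.57) / (1 + 4 * 0.57)
r_new = 2.85 / 3.28
r_new = 0.8689

0.8689


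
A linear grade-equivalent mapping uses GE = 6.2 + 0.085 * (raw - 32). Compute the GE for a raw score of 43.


raw - median = 43 - 32 = 11
slope * diff = 0.085 * 11 = 0.935
GE = 6.2 + 0.935
GE = 7.135

7.135


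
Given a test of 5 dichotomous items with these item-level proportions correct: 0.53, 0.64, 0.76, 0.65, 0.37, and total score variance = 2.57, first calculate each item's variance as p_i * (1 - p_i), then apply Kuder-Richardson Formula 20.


For each item, compute p_i * q_i:
  Item 1: 0.53 * 0.47 = 0.2491
  Item 2: 0.64 * 0.36 = 0.2304
  Item 3: 0.76 * 0.24 = 0.1824
  Item 4: 0.65 * 0.35 = 0.2275
  Item 5: 0.37 * 0.63 = 0.2331
Sum(p_i * q_i) = 0.2491 + 0.2304 + 0.1824 + 0.2275 + 0.2331 = 1.1225
KR-20 = (k/(k-1)) * (1 - Sum(p_i*q_i) / Var_total)
= (5/4) * (1 - 1.1225/2.57)
= 1.25 * 0.5632
KR-20 = 0.704

0.704


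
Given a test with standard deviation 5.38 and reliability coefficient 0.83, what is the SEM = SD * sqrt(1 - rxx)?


SEM = SD * sqrt(1 - rxx)
SEM = 5.38 * sqrt(1 - 0.83)
SEM = 5.38 * sqrt(0.17) = 5.38 * 0.412311
SEM = 2.2182

2.2182


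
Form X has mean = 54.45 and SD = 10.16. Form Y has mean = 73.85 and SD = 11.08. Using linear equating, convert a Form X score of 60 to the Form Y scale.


slope = SD_Y / SD_X = 11.08 / 10.16 ~ 1.0906
intercept = mean_Y - slope * mean_X = 73.85 - (11.08 / 10.16) * 54.45 ~ 14.4695
Y = slope * X + intercept. To avoid rounding drift from the rounded slope/intercept, evaluate the equivalent form Y = mean_Y + SD_Y * (X - mean_X) / SD_X at full precision:
Y = 73.85 + 11.08 * (60 - 54.45) / 10.16
Y = 73.85 + 11.08 * 5.55 / 10.16
Y = 73.85 + 61.494 / 10.16
Y = 73.85 + 6.0526
Y = 79.9026

79.9026


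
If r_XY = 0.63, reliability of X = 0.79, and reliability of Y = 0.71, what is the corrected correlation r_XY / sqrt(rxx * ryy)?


r_corrected = rxy / sqrt(rxx * ryy)
= 0.63 / sqrt(0.79 * 0.71)
= 0.63 / sqrt(0.5609)
= 0.63 / 0.748933
r_corrected = 0.8412

0.8412


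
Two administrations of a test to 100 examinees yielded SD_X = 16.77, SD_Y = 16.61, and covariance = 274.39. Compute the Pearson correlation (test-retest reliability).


r = cov(X,Y) / (SD_X * SD_Y)
r = 274.39 / (16.77 * 16.61)
r = 274.39 / 278.5497
r = 0.9851

0.9851


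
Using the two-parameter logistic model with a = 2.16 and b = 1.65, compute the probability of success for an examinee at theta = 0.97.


a*(theta - b) = 2.16 * (0.97 - 1.65) = -1.4688
exp(--1.4688) = 4.344
P = 1 / (1 + 4.344)
P = 0.1871

0.1871


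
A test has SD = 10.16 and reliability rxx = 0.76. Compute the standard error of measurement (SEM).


SEM = SD * sqrt(1 - rxx)
SEM = 10.16 * sqrt(1 - 0.76)
SEM = 10.16 * sqrt(0.24) = 10.16 * 0.489898
SEM = 4.9774

4.9774


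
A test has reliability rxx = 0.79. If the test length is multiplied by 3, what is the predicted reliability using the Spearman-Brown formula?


r_new = (n * rxx) / (1 + (n-1) * rxx)
r_new = (3 * 0.79) / (1 + 2 * 0.79)
r_new = 2.37 / 2.58
r_new = 0.9186

0.9186


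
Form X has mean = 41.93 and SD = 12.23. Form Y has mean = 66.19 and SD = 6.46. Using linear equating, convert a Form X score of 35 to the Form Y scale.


slope = SD_Y / SD_X = 6.46 / 12.23 ~ 0.5282
intercept = mean_Y - slope * mean_X = 66.19 - (6.46 / 12.23) * 41.93 ~ 44.0422
Y = slope * X + intercept. To avoid rounding drift from the rounded slope/intercept, evaluate the equivalent form Y = mean_Y + SD_Y * (X - mean_X) / SD_X at full precision:
Y = 66.19 + 6.46 * (35 - 41.93) / 12.23
Y = 66.19 - 6.46 * 6.93 / 12.23
Y = 66.19 - 44.7678 / 12.23
Y = 66.19 - 3.6605
Y = 62.5295

62.5295


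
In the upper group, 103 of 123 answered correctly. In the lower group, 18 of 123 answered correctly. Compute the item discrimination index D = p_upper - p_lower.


p_upper = 103/123 = 0.8374
p_lower = 18/123 = 0.1463
D = 0.8374 - 0.1463 = 0.6911

0.6911


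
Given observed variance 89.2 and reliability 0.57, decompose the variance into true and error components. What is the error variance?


var_true = rxx * var_obs = 0.57 * 89.2 = 50.844
var_error = var_obs - var_true
var_error = 89.2 - 50.844
var_error = 38.356

38.356


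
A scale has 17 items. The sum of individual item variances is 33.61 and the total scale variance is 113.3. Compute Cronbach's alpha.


alpha = (k/(k-1)) * (1 - sum(si^2)/s_total^2)
= (17/16) * (1 - 33.61/113.3)
alpha = 0.7473

0.7473


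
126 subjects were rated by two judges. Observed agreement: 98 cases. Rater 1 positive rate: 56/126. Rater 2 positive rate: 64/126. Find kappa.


P_o = 98/126 = 0.777778
P_e = (56*64 + 70*62) / 15876 = 0.499118
kappa = (P_o - P_e) / (1 - P_e)
kappa = (0.777778 - 0.499118) / (1 - 0.499118)
kappa = 0.5563

0.5563


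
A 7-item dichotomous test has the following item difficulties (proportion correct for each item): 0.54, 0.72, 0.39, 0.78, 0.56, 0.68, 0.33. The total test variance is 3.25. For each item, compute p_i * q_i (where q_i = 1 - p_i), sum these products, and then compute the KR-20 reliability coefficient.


For each item, compute p_i * q_i:
  Item 1: 0.54 * 0.46 = 0.2484
  Item 2: 0.72 * 0.28 = 0.2016
  Item 3: 0.39 * 0.61 = 0.2379
  Item 4: 0.78 * 0.22 = 0.1716
  Item 5: 0.56 * 0.44 = 0.2464
  Item 6: 0.68 * 0.32 = 0.2176
  Item 7: 0.33 * 0.67 = 0.2211
Sum(p_i * q_i) = 0.2484 + 0.2016 + 0.2379 + 0.1716 + 0.2464 + 0.2176 + 0.2211 = 1.5446
KR-20 = (k/(k-1)) * (1 - Sum(p_i*q_i) / Var_total)
= (7/6) * (1 - 1.5446/3.25)
= 1.1667 * 0.5247
KR-20 = 0.6122

0.6122


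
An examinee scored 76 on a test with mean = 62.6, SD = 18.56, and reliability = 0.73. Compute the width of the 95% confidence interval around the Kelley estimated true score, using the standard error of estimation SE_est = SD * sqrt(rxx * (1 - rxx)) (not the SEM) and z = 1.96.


True score estimate = 0.73*76 + 0.27*62.6 = 72.382
SE_est = SD * sqrt(rxx * (1 - rxx)) = 18.56 * sqrt(0.73 * 0.27) = 18.56 * sqrt(0.1971) = 8.239888
CI = T_est +/- z * SE_est, so width = 2 * z * SE_est = 2 * 1.96 * 8.239888
Width = 32.3004

32.3004


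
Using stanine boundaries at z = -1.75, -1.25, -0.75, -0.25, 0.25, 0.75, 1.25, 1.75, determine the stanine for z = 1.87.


Stanine boundaries: [-1.75, -1.25, -0.75, -0.25, 0.25, 0.75, 1.25, 1.75]
z = 1.87
Check each boundary:
  z >= -1.75 -> could be stanine 2
  z >= -1.25 -> could be stanine 3
  z >= -0.75 -> could be stanine 4
  z >= -0.25 -> could be stanine 5
  z >= 0.25 -> could be stanine 6
  z >= 0.75 -> could be stanine 7
  z >= 1.25 -> could be stanine 8
  z >= 1.75 -> could be stanine 9
Highest qualifying boundary gives stanine = 9

9


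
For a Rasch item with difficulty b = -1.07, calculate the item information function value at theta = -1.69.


P = 1/(1+exp(-(-1.69--1.07))) = 0.3498
I = P*(1-P) = 0.3498 * 0.6502
I = 0.2274

0.2274


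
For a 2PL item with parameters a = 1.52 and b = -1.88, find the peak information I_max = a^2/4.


For 2PL, max info at theta = b = -1.88
I_max = a^2 / 4 = 1.52^2 / 4
= 2.3104 / 4
I_max = 0.5776

0.5776


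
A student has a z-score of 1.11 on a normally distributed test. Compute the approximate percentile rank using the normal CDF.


CDF(z) = 0.5 * (1 + erf(z/sqrt(2)))
erf(0.7849) = 0.733
CDF = 0.8665
Percentile rank = 0.8665 * 100 = 86.65

86.65


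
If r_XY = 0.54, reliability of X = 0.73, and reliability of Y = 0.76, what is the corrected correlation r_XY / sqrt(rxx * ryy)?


r_corrected = rxy / sqrt(rxx * ryy)
= 0.54 / sqrt(0.73 * 0.76)
= 0.54 / sqrt(0.5548)
= 0.54 / 0.744849
r_corrected = 0.725

0.725


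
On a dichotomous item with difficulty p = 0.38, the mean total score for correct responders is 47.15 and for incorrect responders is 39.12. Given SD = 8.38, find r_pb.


q = 1 - p = 0.62
rpb = ((M1 - M0) / SD) * sqrt(p * q)
rpb = ((47.15 - 39.12) / 8.38) * sqrt(0.38 * 0.62)
rpb = 0.4651

0.4651


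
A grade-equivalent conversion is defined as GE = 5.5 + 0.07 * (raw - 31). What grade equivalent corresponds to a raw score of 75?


raw - median = 75 - 31 = 44
slope * diff = 0.07 * 44 = 3.08
GE = 5.5 + 3.08
GE = 8.58

8.58


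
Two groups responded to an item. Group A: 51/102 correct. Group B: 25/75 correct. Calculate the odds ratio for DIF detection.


Odds_A = 51/51 = 1.0
Odds_B = 25/50 = 0.5
OR = Odds_A / Odds_B = 1.0 / 0.5
Exactly, OR = (51 * 50) / (51 * 25) = 2550 / 1275
OR = 2.0

2.0


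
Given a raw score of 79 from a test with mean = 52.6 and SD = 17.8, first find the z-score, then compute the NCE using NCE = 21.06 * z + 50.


z = (X - mean) / SD = (79 - 52.6) / 17.8
z = 26.4 / 17.8
z = 1.4831
NCE = NCE = 21.06z + 50
Carry z at full precision (z = 26.4 / 17.8) into the conversion:
NCE = 21.06 * (26.4 / 17.8) + 50 = 555.984 / 17.8 + 50
NCE = 31.2351 + 50
NCE = 81.2351

81.2351


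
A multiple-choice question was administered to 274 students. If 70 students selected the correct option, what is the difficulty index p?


Item difficulty p = number correct / total examinees
p = 70 / 274
p = 0.2555

0.2555


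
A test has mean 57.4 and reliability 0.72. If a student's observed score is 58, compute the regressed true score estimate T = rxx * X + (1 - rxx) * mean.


T_est = rxx * X + (1 - rxx) * mean
T_est = 0.72 * 58 + 0.28 * 57.4
T_est = 41.76 + 16.072
T_est = 57.832

57.832


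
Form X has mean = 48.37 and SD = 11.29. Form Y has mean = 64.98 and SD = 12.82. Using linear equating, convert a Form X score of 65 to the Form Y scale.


slope = SD_Y / SD_X = 12.82 / 11.29 ~ 1.1355
intercept = mean_Y - slope * mean_X = 64.98 - (12.82 / 11.29) * 48.37 ~ 10.055
Y = slope * X + intercept. To avoid rounding drift from the rounded slope/intercept, evaluate the equivalent form Y = mean_Y + SD_Y * (X - mean_X) / SD_X at full precision:
Y = 64.98 + 12.82 * (65 - 48.37) / 11.29
Y = 64.98 + 12.82 * 16.63 / 11.29
Y = 64.98 + 213.1966 / 11.29
Y = 64.98 + 18.8837
Y = 83.8637

83.8637


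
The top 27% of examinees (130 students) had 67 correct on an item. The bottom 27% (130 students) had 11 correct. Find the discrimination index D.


p_upper = 67/130 = 0.5154
p_lower = 11/130 = 0.0846
D = 0.5154 - 0.0846 = 0.4308

0.4308


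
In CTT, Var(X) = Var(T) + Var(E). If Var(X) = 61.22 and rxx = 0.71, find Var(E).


var_true = rxx * var_obs = 0.71 * 61.22 = 43.4662
var_error = var_obs - var_true
var_error = 61.22 - 43.4662
var_error = 17.7538

17.7538


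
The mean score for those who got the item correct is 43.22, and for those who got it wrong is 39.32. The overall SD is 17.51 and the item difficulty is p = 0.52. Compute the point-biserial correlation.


q = 1 - p = 0.48
rpb = ((M1 - M0) / SD) * sqrt(p * q)
rpb = ((43.22 - 39.32) / 17.51) * sqrt(0.52 * 0.48)
rpb = 0.1113

0.1113


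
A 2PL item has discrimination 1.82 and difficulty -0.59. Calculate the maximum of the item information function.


For 2PL, max info at theta = b = -0.59
I_max = a^2 / 4 = 1.82^2 / 4
= 3.3124 / 4
I_max = 0.8281

0.8281


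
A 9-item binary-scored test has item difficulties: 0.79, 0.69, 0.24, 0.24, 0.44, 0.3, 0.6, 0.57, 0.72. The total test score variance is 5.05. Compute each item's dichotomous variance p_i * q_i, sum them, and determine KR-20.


For each item, compute p_i * q_i:
  Item 1: 0.79 * 0.21 = 0.1659
  Item 2: 0.69 * 0.31 = 0.2139
  Item 3: 0.24 * 0.76 = 0.1824
  Item 4: 0.24 * 0.76 = 0.1824
  Item 5: 0.44 * 0.56 = 0.2464
  Item 6: 0.3 * 0.7 = 0.21
  Item 7: 0.6 * 0.4 = 0.24
  Item 8: 0.57 * 0.43 = 0.2451
  Item 9: 0.72 * 0.28 = 0.2016
Sum(p_i * q_i) = 0.1659 + 0.2139 + 0.1824 + 0.1824 + 0.2464 + 0.21 + 0.24 + 0.2451 + 0.2016 = 1.8877
KR-20 = (k/(k-1)) * (1 - Sum(p_i*q_i) / Var_total)
= (9/8) * (1 - 1.8877/5.05)
= 1.125 * 0.6262
KR-20 = 0.7045

0.7045


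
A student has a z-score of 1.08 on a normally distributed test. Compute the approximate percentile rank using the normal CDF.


CDF(z) = 0.5 * (1 + erf(z/sqrt(2)))
erf(0.7637) = 0.7199
CDF = 0.8599
Percentile rank = 0.8599 * 100 = 85.99

85.99


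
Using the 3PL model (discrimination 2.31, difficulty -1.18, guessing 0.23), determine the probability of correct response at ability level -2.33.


logit = 2.31*(-2.33 - -1.18) = -2.6565
P* = 1/(1 + exp(--2.6565)) = 0.0656
P = 0.23 + (1 - 0.23) * 0.0656
P = 0.2805

0.2805


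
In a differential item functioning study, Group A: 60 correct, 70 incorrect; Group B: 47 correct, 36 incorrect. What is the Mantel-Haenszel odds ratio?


Odds_A = 60/70 = 0.8571
Odds_B = 47/36 = 1.3056
OR = Odds_A / Odds_B = 0.8571 / 1.3056
Exactly, OR = (60 * 36) / (70 * 47) = 2160 / 3290
OR = 0.6565

0.6565


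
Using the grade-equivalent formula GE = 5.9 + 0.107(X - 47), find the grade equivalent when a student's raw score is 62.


raw - median = 62 - 47 = 15
slope * diff = 0.107 * 15 = 1.605
GE = 5.9 + 1.605
GE = 7.505

7.505


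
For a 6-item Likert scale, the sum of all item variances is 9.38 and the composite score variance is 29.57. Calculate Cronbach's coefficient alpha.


alpha = (k/(k-1)) * (1 - sum(si^2)/s_total^2)
= (6/5) * (1 - 9.38/29.57)
alpha = 0.8193

0.8193


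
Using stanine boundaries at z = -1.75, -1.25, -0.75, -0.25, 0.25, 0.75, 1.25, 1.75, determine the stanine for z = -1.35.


Stanine boundaries: [-1.75, -1.25, -0.75, -0.25, 0.25, 0.75, 1.25, 1.75]
z = -1.35
Check each boundary:
  z >= -1.75 -> could be stanine 2
  z < -1.25
  z < -0.75
  z < -0.25
  z < 0.25
  z < 0.75
  z < 1.25
  z < 1.75
Highest qualifying boundary gives stanine = 2

2


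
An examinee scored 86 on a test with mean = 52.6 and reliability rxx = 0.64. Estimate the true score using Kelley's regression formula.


T_est = rxx * X + (1 - rxx) * mean
T_est = 0.64 * 86 + 0.36 * 52.6
T_est = 55.04 + 18.936
T_est = 73.976

73.976


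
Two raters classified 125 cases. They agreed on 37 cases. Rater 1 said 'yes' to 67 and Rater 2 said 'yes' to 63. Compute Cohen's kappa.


P_o = 37/125 = 0.296
P_e = (67*63 + 58*62) / 15625 = 0.500288
kappa = (P_o - P_e) / (1 - P_e)
kappa = (0.296 - 0.500288) / (1 - 0.500288)
kappa = -0.4088

-0.4088


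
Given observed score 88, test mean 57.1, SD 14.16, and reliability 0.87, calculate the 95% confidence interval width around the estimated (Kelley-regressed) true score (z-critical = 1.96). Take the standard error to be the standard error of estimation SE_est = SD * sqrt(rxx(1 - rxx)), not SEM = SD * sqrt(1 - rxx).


True score estimate = 0.87*88 + 0.13*57.1 = 83.983
SE_est = SD * sqrt(rxx * (1 - rxx)) = 14.16 * sqrt(0.87 * 0.13) = 14.16 * sqrt(0.1131) = 4.762057
CI = T_est +/- z * SE_est, so width = 2 * z * SE_est = 2 * 1.96 * 4.762057
Width = 18.6673

18.6673


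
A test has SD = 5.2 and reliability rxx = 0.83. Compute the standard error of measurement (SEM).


SEM = SD * sqrt(1 - rxx)
SEM = 5.2 * sqrt(1 - 0.83)
SEM = 5.2 * sqrt(0.17) = 5.2 * 0.412311
SEM = 2.144

2.144


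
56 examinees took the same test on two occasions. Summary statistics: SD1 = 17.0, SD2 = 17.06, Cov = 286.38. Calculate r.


r = cov(X,Y) / (SD_X * SD_Y)
r = 286.38 / (17.0 * 17.06)
r = 286.38 / 290.02
r = 0.9874

0.9874


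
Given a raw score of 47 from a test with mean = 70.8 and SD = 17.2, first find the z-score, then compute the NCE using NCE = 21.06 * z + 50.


z = (X - mean) / SD = (47 - 70.8) / 17.2
z = -23.8 / 17.2
z = -1.3837
NCE = NCE = 21.06z + 50
Carry z at full precision (z = -23.8 / 17.2) into the conversion:
NCE = 21.06 * (-23.8 / 17.2) + 50 = -501.228 / 17.2 + 50
NCE = -29.1412 + 50
NCE = 20.8588

20.8588


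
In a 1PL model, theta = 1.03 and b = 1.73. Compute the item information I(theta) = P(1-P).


P = 1/(1+exp(-(1.03-1.73))) = 0.3318
I = P*(1-P) = 0.3318 * 0.6682
I = 0.2217

0.2217


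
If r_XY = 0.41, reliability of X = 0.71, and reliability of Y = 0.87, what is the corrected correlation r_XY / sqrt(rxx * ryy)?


r_corrected = rxy / sqrt(rxx * ryy)
= 0.41 / sqrt(0.71 * 0.87)
= 0.41 / sqrt(0.6177)
= 0.41 / 0.785939
r_corrected = 0.5217

0.5217


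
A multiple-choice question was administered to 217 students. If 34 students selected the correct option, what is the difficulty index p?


Item difficulty p = number correct / total examinees
p = 34 / 217
p = 0.1567

0.1567


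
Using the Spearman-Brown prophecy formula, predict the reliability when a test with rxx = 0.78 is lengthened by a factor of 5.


r_new = (n * rxx) / (1 + (n-1) * rxx)
r_new = (5 * 0.78) / (1 + 4 * 0.78)
r_new = 3.9 / 4.12
r_new = 0.9466

0.9466


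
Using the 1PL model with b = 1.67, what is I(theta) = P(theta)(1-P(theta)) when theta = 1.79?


P = 1/(1+exp(-(1.79-1.67))) = 0.53
I = P*(1-P) = 0.53 * 0.47
I = 0.2491

0.2491


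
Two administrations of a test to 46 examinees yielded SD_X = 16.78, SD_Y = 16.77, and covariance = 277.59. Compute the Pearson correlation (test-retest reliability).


r = cov(X,Y) / (SD_X * SD_Y)
r = 277.59 / (16.78 * 16.77)
r = 277.59 / 281.4006
r = 0.9865

0.9865


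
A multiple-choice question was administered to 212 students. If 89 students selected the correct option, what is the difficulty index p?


Item difficulty p = number correct / total examinees
p = 89 / 212
p = 0.4198

0.4198


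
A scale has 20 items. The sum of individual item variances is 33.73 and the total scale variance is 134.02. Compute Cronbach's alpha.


alpha = (k/(k-1)) * (1 - sum(si^2)/s_total^2)
= (20/19) * (1 - 33.73/134.02)
alpha = 0.7877

0.7877


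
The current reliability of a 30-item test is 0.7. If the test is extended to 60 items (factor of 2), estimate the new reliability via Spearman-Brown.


r_new = (n * rxx) / (1 + (n-1) * rxx)
r_new = (2 * 0.7) / (1 + 1 * 0.7)
r_new = 1.4 / 1.7
r_new = 0.8235

0.8235


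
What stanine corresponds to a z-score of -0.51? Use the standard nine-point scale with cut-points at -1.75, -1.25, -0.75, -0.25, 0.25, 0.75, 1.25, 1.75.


Stanine boundaries: [-1.75, -1.25, -0.75, -0.25, 0.25, 0.75, 1.25, 1.75]
z = -0.51
Check each boundary:
  z >= -1.75 -> could be stanine 2
  z >= -1.25 -> could be stanine 3
  z >= -0.75 -> could be stanine 4
  z < -0.25
  z < 0.25
  z < 0.75
  z < 1.25
  z < 1.75
Highest qualifying boundary gives stanine = 4

4


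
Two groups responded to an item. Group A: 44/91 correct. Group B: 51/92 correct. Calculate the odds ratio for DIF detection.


Odds_A = 44/47 = 0.9362
Odds_B = 51/41 = 1.2439
OR = Odds_A / Odds_B = 0.9362 / 1.2439
Exactly, OR = (44 * 41) / (47 * 51) = 1804 / 2397
OR = 0.7526

0.7526


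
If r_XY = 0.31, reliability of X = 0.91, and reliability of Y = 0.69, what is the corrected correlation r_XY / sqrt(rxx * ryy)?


r_corrected = rxy / sqrt(rxx * ryy)
= 0.31 / sqrt(0.91 * 0.69)
= 0.31 / sqrt(0.6279)
= 0.31 / 0.792401
r_corrected = 0.3912

0.3912


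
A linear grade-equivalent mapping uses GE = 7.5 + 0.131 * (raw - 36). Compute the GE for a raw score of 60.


raw - median = 60 - 36 = 24
slope * diff = 0.131 * 24 = 3.144
GE = 7.5 + 3.144
GE = 10.644

10.644


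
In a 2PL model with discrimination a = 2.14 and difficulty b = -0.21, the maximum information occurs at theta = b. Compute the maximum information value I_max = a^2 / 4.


For 2PL, max info at theta = b = -0.21
I_max = a^2 / 4 = 2.14^2 / 4
= 4.5796 / 4
I_max = 1.1449

1.1449


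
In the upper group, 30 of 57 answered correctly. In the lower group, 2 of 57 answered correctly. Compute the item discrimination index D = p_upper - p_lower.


p_upper = 30/57 = 0.5263
p_lower = 2/57 = 0.0351
D = 0.5263 - 0.0351 = 0.4912

0.4912


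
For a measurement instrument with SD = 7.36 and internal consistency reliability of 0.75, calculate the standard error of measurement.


SEM = SD * sqrt(1 - rxx)
SEM = 7.36 * sqrt(1 - 0.75)
SEM = 7.36 * sqrt(0.25) = 7.36 * 0.5
SEM = 3.68

3.68


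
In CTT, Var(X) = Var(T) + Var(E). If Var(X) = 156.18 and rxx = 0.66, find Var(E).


var_true = rxx * var_obs = 0.66 * 156.18 = 103.0788
var_error = var_obs - var_true
var_error = 156.18 - 103.0788
var_error = 53.1012

53.1012


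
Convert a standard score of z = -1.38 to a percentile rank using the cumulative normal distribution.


CDF(z) = 0.5 * (1 + erf(z/sqrt(2)))
erf(-0.9758) = -0.8324
CDF = 0.0838
Percentile rank = 0.0838 * 100 = 8.38

8.38
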